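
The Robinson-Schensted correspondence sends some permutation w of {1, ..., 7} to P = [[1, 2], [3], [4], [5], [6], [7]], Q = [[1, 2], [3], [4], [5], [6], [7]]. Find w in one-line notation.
1 7 6 5 4 3 2

Reverse RSK: for i = n, n-1, ..., 1, locate i in Q, remove the corresponding corner cell from P, and reverse-bump its entry up through P; the value ejected from row 1 is w(i).

So w = 1 7 6 5 4 3 2.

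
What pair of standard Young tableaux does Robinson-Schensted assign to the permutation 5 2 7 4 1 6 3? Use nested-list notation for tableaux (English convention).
Insert each entry of the permutation into P by Schensted row insertion, recording in Q the position of each new cell.

After inserting 5: P = [[5]].
After inserting 2: P = [[2], [5]].
After inserting 7: P = [[2, 7], [5]].
After inserting 4: P = [[2, 4], [5, 7]].
After inserting 1: P = [[1, 4], [2, 7], [5]].
After inserting 6: P = [[1, 4, 6], [2, 7], [5]].
After inserting 3: P = [[1, 3, 6], [2, 4], [5, 7]].

So P = [[1, 3, 6], [2, 4], [5, 7]], Q = [[1, 3, 6], [2, 4], [5, 7]].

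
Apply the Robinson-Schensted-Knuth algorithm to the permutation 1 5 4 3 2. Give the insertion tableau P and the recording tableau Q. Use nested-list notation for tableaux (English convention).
Insert each entry of the permutation into P by Schensted row insertion, recording in Q the position of each new cell.

Insert 1: appended to row 1. P = [[1]], Q = [[1]].
Insert 5: appended to row 1. P = [[1, 5]], Q = [[1, 2]].
Insert 4: 4 bumps 5 from row 1; 5 starts row 2. P = [[1, 4], [5]], Q = [[1, 2], [3]].
Insert 3: 3 bumps 4 from row 1; 4 bumps 5 from row 2; 5 starts row 3. P = [[1, 3], [4], [5]], Q = [[1, 2], [3], [4]].
Insert 2: 2 bumps 3 from row 1; 3 bumps 4 from row 2; 4 bumps 5 from row 3; 5 starts row 4. P = [[1, 2], [3], [4], [5]], Q = [[1, 2], [3], [4], [5]].

So P = [[1, 2], [3], [4], [5]], Q = [[1, 2], [3], [4], [5]].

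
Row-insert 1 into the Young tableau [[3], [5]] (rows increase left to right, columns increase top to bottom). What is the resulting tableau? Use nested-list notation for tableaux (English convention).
In row 1, 1 replaces 3 (the leftmost entry greater than 1); 3 is bumped to row 2. In row 2, 3 replaces 5 (the leftmost entry greater than 3); 5 is bumped to row 3. 5 starts a new row 3. The new tableau is [[1], [3], [5]].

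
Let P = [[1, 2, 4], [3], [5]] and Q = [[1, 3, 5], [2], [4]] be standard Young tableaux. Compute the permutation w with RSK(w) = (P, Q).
Reverse RSK: for i = n, n-1, ..., 1, locate i in Q, remove the corresponding corner cell from P, and reverse-bump its entry up through P; the value ejected from row 1 is w(i).

So w = 5 1 3 2 4.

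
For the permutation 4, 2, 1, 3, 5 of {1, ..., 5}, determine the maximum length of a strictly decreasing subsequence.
3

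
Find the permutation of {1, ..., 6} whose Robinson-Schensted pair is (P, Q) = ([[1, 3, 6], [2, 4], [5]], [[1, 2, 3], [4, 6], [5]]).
Reverse the RSK construction: for i from n down to 1, find the cell of Q containing i, remove the entry at that cell from P, and reverse-bump it up through P; the value ejected from row 1 is w(i).

Step i=6: Q has 6 at row 2, column 2; remove 4 from row 2 of P and reverse-bump: 4 enters row 1 and ejects 3. So w(6) = 3. P is now [[1, 4, 6], [2], [5]].
Step i=5: Q has 5 at row 3, column 1; remove 5 from row 3 of P and reverse-bump: 5 enters row 2 and ejects 2; 2 enters row 1 and ejects 1. So w(5) = 1. P is now [[2, 4, 6], [5]].
Step i=4: Q has 4 at row 2, column 1; remove 5 from row 2 of P and reverse-bump: 5 enters row 1 and ejects 4. So w(4) = 4. P is now [[2, 5, 6]].
Step i=3: Q has 3 at row 1, column 3; remove that cell from P, ejecting 6. So w(3) = 6. P is now [[2, 5]].
Step i=2: Q has 2 at row 1, column 2; remove that cell from P, ejecting 5. So w(2) = 5. P is now [[2]].
Step i=1: Q has 1 at row 1, column 1; remove that cell from P, ejecting 2. So w(1) = 2. P is now [].

So w = 2 5 6 4 1 3.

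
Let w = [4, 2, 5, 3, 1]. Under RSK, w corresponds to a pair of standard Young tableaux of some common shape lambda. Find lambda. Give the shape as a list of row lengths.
[2, 2, 1]

Row-insert each entry into an empty tableau.

After inserting 4: P = [[4]].
After inserting 2: P = [[2], [4]].
After inserting 5: P = [[2, 5], [4]].
After inserting 3: P = [[2, 3], [4, 5]].
After inserting 1: P = [[1, 3], [2, 5], [4]].

The final insertion tableau P = [[1, 3], [2, 5], [4]] has shape [2, 2, 1].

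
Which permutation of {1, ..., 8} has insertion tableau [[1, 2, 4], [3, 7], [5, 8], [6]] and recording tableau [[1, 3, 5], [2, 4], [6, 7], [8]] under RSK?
6 1 8 5 7 3 4 2

Reverse the RSK construction: for i from n down to 1, find the cell of Q containing i, remove the entry at that cell from P, and reverse-bump it up through P; the value ejected from row 1 is w(i).

Step i=8: Q has 8 at row 4, column 1; remove 6 from row 4 of P and reverse-bump: 6 enters row 3 and ejects 5; 5 enters row 2 and ejects 3; 3 enters row 1 and ejects 2. So w(8) = 2. P is now [[1, 3, 4], [5, 7], [6, 8]].
Step i=7: Q has 7 at row 3, column 2; remove 8 from row 3 of P and reverse-bump: 8 enters row 2 and ejects 7; 7 enters row 1 and ejects 4. So w(7) = 4. P is now [[1, 3, 7], [5, 8], [6]].
Step i=6: Q has 6 at row 3, column 1; remove 6 from row 3 of P and reverse-bump: 6 enters row 2 and ejects 5; 5 enters row 1 and ejects 3. So w(6) = 3. P is now [[1, 5, 7], [6, 8]].
Step i=5: Q has 5 at row 1, column 3; remove that cell from P, ejecting 7. So w(5) = 7. P is now [[1, 5], [6, 8]].
Step i=4: Q has 4 at row 2, column 2; remove 8 from row 2 of P and reverse-bump: 8 enters row 1 and ejects 5. So w(4) = 5. P is now [[1, 8], [6]].
Step i=3: Q has 3 at row 1, column 2; remove that cell from P, ejecting 8. So w(3) = 8. P is now [[1], [6]].
Step i=2: Q has 2 at row 2, column 1; remove 6 from row 2 of P and reverse-bump: 6 enters row 1 and ejects 1. So w(2) = 1. P is now [[6]].
Step i=1: Q has 1 at row 1, column 1; remove that cell from P, ejecting 6. So w(1) = 6. P is now [].

So w = 6 1 8 5 7 3 4 2.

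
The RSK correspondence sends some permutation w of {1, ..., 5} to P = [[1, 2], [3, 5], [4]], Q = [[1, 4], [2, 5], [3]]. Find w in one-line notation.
4 3 1 5 2

Reverse the RSK construction: for i from n down to 1, find the cell of Q containing i, remove the entry at that cell from P, and reverse-bump it up through P; the value ejected from row 1 is w(i).

Step i=5: Q has 5 at row 2, column 2; remove 5 from row 2 of P and reverse-bump: 5 enters row 1 and ejects 2. So w(5) = 2. P is now [[1, 5], [3], [4]].
Step i=4: Q has 4 at row 1, column 2; remove that cell from P, ejecting 5. So w(4) = 5. P is now [[1], [3], [4]].
Step i=3: Q has 3 at row 3, column 1; remove 4 from row 3 of P and reverse-bump: 4 enters row 2 and ejects 3; 3 enters row 1 and ejects 1. So w(3) = 1. P is now [[3], [4]].
Step i=2: Q has 2 at row 2, column 1; remove 4 from row 2 of P and reverse-bump: 4 enters row 1 and ejects 3. So w(2) = 3. P is now [[4]].
Step i=1: Q has 1 at row 1, column 1; remove that cell from P, ejecting 4. So w(1) = 4. P is now [].

So w = 4 3 1 5 2.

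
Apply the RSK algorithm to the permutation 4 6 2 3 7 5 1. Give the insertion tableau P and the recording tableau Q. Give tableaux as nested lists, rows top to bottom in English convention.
Insert each entry of the permutation into P by Schensted row insertion, recording in Q the position of each new cell.

Insert 4: appended to row 1. P = [[4]].
Insert 6: appended to row 1. P = [[4, 6]].
Insert 2: 2 bumps 4 from row 1; 4 starts row 2. P = [[2, 6], [4]].
Insert 3: 3 bumps 6 from row 1; 6 appends to row 2. P = [[2, 3], [4, 6]].
Insert 7: appended to row 1. P = [[2, 3, 7], [4, 6]].
Insert 5: 5 bumps 7 from row 1; 7 appends to row 2. P = [[2, 3, 5], [4, 6, 7]].
Insert 1: 1 bumps 2 from row 1; 2 bumps 4 from row 2; 4 starts row 3. P = [[1, 3, 5], [2, 6, 7], [4]].

So P = [[1, 3, 5], [2, 6, 7], [4]], Q = [[1, 2, 5], [3, 4, 6], [7]].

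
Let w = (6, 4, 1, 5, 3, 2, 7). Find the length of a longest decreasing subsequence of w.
4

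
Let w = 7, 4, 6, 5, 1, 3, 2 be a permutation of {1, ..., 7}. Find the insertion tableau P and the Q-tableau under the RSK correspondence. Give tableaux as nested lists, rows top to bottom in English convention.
P = [[1, 2], [3, 5], [4], [6], [7]], Q = [[1, 3], [2, 6], [4], [5], [7]]

Insert each entry of the permutation into P by Schensted row insertion, recording in Q the position of each new cell.

Insert 7: appended to row 1. P = [[7]].
Insert 4: 4 bumps 7 from row 1; 7 starts row 2. P = [[4], [7]].
Insert 6: appended to row 1. P = [[4, 6], [7]].
Insert 5: 5 bumps 6 from row 1; 6 bumps 7 from row 2; 7 starts row 3. P = [[4, 5], [6], [7]].
Insert 1: 1 bumps 4 from row 1; 4 bumps 6 from row 2; 6 bumps 7 from row 3; 7 starts row 4. P = [[1, 5], [4], [6], [7]].
Insert 3: 3 bumps 5 from row 1; 5 appends to row 2. P = [[1, 3], [4, 5], [6], [7]].
Insert 2: 2 bumps 3 from row 1; 3 bumps 4 from row 2; 4 bumps 6 from row 3; 6 bumps 7 from row 4; 7 starts row 5. P = [[1, 2], [3, 5], [4], [6], [7]].

So P = [[1, 2], [3, 5], [4], [6], [7]], Q = [[1, 3], [2, 6], [4], [5], [7]].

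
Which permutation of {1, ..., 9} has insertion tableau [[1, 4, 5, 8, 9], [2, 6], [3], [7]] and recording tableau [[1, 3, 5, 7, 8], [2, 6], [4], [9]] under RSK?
7 3 4 2 6 5 8 9 1

Reverse the RSK construction: for i from n down to 1, find the cell of Q containing i, remove the entry at that cell from P, and reverse-bump it up through P; the value ejected from row 1 is w(i).

Step i=9: Q has 9 at row 4, column 1; remove 7 from row 4 of P and reverse-bump: 7 enters row 3 and ejects 3; 3 enters row 2 and ejects 2; 2 enters row 1 and ejects 1. So w(9) = 1. P is now [[2, 4, 5, 8, 9], [3, 6], [7]].
Step i=8: Q has 8 at row 1, column 5; remove that cell from P, ejecting 9. So w(8) = 9. P is now [[2, 4, 5, 8], [3, 6], [7]].
Step i=7: Q has 7 at row 1, column 4; remove that cell from P, ejecting 8. So w(7) = 8. P is now [[2, 4, 5], [3, 6], [7]].
Step i=6: Q has 6 at row 2, column 2; remove 6 from row 2 of P and reverse-bump: 6 enters row 1 and ejects 5. So w(6) = 5. P is now [[2, 4, 6], [3], [7]].
Step i=5: Q has 5 at row 1, column 3; remove that cell from P, ejecting 6. So w(5) = 6. P is now [[2, 4], [3], [7]].
Step i=4: Q has 4 at row 3, column 1; remove 7 from row 3 of P and reverse-bump: 7 enters row 2 and ejects 3; 3 enters row 1 and ejects 2. So w(4) = 2. P is now [[3, 4], [7]].
Step i=3: Q has 3 at row 1, column 2; remove that cell from P, ejecting 4. So w(3) = 4. P is now [[3], [7]].
Step i=2: Q has 2 at row 2, column 1; remove 7 from row 2 of P and reverse-bump: 7 enters row 1 and ejects 3. So w(2) = 3. P is now [[7]].
Step i=1: Q has 1 at row 1, column 1; remove that cell from P, ejecting 7. So w(1) = 7. P is now [].

So w = 7 3 4 2 6 5 8 9 1.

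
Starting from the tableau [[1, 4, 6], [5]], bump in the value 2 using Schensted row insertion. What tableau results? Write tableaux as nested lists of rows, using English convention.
In row 1, 2 replaces 4 (the leftmost entry greater than 2); 4 is bumped to row 2. In row 2, 4 replaces 5 (the leftmost entry greater than 4); 5 is bumped to row 3. 5 starts a new row 3. The new tableau is [[1, 2, 6], [4], [5]].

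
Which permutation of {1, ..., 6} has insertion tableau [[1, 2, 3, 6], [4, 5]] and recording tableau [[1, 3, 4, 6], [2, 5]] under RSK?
Reverse the RSK construction: for i from n down to 1, find the cell of Q containing i, remove the entry at that cell from P, and reverse-bump it up through P; the value ejected from row 1 is w(i).

Step i=6: Q has 6 at row 1, column 4; remove that cell from P, ejecting 6. So w(6) = 6. P is now [[1, 2, 3], [4, 5]].
Step i=5: Q has 5 at row 2, column 2; remove 5 from row 2 of P and reverse-bump: 5 enters row 1 and ejects 3. So w(5) = 3. P is now [[1, 2, 5], [4]].
Step i=4: Q has 4 at row 1, column 3; remove that cell from P, ejecting 5. So w(4) = 5. P is now [[1, 2], [4]].
Step i=3: Q has 3 at row 1, column 2; remove that cell from P, ejecting 2. So w(3) = 2. P is now [[1], [4]].
Step i=2: Q has 2 at row 2, column 1; remove 4 from row 2 of P and reverse-bump: 4 enters row 1 and ejects 1. So w(2) = 1. P is now [[4]].
Step i=1: Q has 1 at row 1, column 1; remove that cell from P, ejecting 4. So w(1) = 4. P is now [].

So w = 4 1 2 5 3 6.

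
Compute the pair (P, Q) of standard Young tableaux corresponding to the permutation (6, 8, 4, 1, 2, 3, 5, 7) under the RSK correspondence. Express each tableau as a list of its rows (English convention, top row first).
P = [[1, 2, 3, 5, 7], [4, 8], [6]], Q = [[1, 2, 6, 7, 8], [3, 5], [4]]

Insert each entry of the permutation into P by Schensted row insertion, recording in Q the position of each new cell.

Insert 6: appended to row 1. P = [[6]].
Insert 8: appended to row 1. P = [[6, 8]].
Insert 4: 4 bumps 6 from row 1; 6 starts row 2. P = [[4, 8], [6]].
Insert 1: 1 bumps 4 from row 1; 4 bumps 6 from row 2; 6 starts row 3. P = [[1, 8], [4], [6]].
Insert 2: 2 bumps 8 from row 1; 8 appends to row 2. P = [[1, 2], [4, 8], [6]].
Insert 3: appended to row 1. P = [[1, 2, 3], [4, 8], [6]].
Insert 5: appended to row 1. P = [[1, 2, 3, 5], [4, 8], [6]].
Insert 7: appended to row 1. P = [[1, 2, 3, 5, 7], [4, 8], [6]].

So P = [[1, 2, 3, 5, 7], [4, 8], [6]], Q = [[1, 2, 6, 7, 8], [3, 5], [4]].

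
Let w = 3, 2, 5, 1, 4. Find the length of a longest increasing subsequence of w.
2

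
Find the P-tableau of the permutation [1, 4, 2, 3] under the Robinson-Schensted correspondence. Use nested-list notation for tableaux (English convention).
P = [[1, 2, 3], [4]]

After inserting 1: P = [[1]].
After inserting 4: P = [[1, 4]].
After inserting 2: P = [[1, 2], [4]].
After inserting 3: P = [[1, 2, 3], [4]].

So P = [[1, 2, 3], [4]].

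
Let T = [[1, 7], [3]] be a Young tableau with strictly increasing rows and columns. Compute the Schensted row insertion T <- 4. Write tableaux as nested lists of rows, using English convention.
[[1, 4], [3, 7]]

In row 1, 4 replaces 7 (the leftmost entry greater than 4); 7 is bumped to row 2. 7 is appended to row 2. The new tableau is [[1, 4], [3, 7]].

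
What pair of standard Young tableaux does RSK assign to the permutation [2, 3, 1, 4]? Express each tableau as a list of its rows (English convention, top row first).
Insert each entry of the permutation into P by Schensted row insertion, recording in Q the position of each new cell.

After inserting 2: P = [[2]].
After inserting 3: P = [[2, 3]].
After inserting 1: P = [[1, 3], [2]].
After inserting 4: P = [[1, 3, 4], [2]].

So P = [[1, 3, 4], [2]], Q = [[1, 2, 4], [3]].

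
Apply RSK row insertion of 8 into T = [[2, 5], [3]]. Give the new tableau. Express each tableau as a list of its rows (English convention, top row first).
[[2, 5, 8], [3]]

8 is larger than every entry of row 1, so it is appended to row 1. The new tableau is [[2, 5, 8], [3]].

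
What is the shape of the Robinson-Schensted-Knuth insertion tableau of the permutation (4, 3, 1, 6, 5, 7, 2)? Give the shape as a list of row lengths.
[3, 2, 2]

Row-insert each entry into an empty tableau.

After inserting 4: P = [[4]].
After inserting 3: P = [[3], [4]].
After inserting 1: P = [[1], [3], [4]].
After inserting 6: P = [[1, 6], [3], [4]].
After inserting 5: P = [[1, 5], [3, 6], [4]].
After inserting 7: P = [[1, 5, 7], [3, 6], [4]].
After inserting 2: P = [[1, 2, 7], [3, 5], [4, 6]].

The final insertion tableau P = [[1, 2, 7], [3, 5], [4, 6]] has shape [3, 2, 2].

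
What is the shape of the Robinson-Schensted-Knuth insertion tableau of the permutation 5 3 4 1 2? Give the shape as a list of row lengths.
[2, 2, 1]

Row-insert each entry into an empty tableau.

After inserting 5: P = [[5]].
After inserting 3: P = [[3], [5]].
After inserting 4: P = [[3, 4], [5]].
After inserting 1: P = [[1, 4], [3], [5]].
After inserting 2: P = [[1, 2], [3, 4], [5]].

The final insertion tableau P = [[1, 2], [3, 4], [5]] has shape [2, 2, 1].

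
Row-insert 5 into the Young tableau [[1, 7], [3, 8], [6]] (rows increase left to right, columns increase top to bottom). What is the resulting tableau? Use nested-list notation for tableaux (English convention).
In row 1, 5 replaces 7 (the leftmost entry greater than 5); 7 is bumped to row 2. In row 2, 7 replaces 8 (the leftmost entry greater than 7); 8 is bumped to row 3. 8 is appended to row 3. The new tableau is [[1, 5], [3, 7], [6, 8]].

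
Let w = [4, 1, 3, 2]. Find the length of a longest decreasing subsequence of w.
3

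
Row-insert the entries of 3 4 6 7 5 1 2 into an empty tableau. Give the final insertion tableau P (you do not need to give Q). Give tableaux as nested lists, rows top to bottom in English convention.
Insert 3: appended to row 1. P = [[3]].
Insert 4: appended to row 1. P = [[3, 4]].
Insert 6: appended to row 1. P = [[3, 4, 6]].
Insert 7: appended to row 1. P = [[3, 4, 6, 7]].
Insert 5: 5 bumps 6 from row 1; 6 starts row 2. P = [[3, 4, 5, 7], [6]].
Insert 1: 1 bumps 3 from row 1; 3 bumps 6 from row 2; 6 starts row 3. P = [[1, 4, 5, 7], [3], [6]].
Insert 2: 2 bumps 4 from row 1; 4 appends to row 2. P = [[1, 2, 5, 7], [3, 4], [6]].

So P = [[1, 2, 5, 7], [3, 4], [6]].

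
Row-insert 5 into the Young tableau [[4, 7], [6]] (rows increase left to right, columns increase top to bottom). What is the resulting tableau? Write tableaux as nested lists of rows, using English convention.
[[4, 5], [6, 7]]

In row 1, 5 replaces 7 (the leftmost entry greater than 5); 7 is bumped to row 2. 7 is appended to row 2. The new tableau is [[4, 5], [6, 7]].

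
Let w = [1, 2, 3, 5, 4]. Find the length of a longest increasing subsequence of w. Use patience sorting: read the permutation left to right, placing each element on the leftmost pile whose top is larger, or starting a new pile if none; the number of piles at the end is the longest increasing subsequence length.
4

1: new pile. tops = [1]
2: new pile. tops = [1, 2]
3: new pile. tops = [1, 2, 3]
5: new pile. tops = [1, 2, 3, 5]
4: onto pile 4 (replacing 5). tops = [1, 2, 3, 4]

4 piles, so the longest increasing subsequence has length 4.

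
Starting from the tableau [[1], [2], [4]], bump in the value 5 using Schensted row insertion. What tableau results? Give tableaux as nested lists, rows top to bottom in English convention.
[[1, 5], [2], [4]]

5 is larger than every entry of row 1, so it is appended to row 1. The new tableau is [[1, 5], [2], [4]].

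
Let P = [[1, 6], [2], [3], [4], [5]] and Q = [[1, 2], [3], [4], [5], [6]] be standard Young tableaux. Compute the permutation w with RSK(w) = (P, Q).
Reverse RSK: for i = n, n-1, ..., 1, locate i in Q, remove the corresponding corner cell from P, and reverse-bump its entry up through P; the value ejected from row 1 is w(i).

So w = 5 6 4 3 2 1.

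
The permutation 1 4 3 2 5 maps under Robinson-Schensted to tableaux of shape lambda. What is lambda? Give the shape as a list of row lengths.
RSK row insertion gives P = [[1, 2, 5], [3], [4]], which has shape [3, 1, 1].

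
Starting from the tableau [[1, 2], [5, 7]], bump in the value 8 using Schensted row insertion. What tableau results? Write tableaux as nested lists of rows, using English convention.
[[1, 2, 8], [5, 7]]

8 is larger than every entry of row 1, so it is appended to row 1. The new tableau is [[1, 2, 8], [5, 7]].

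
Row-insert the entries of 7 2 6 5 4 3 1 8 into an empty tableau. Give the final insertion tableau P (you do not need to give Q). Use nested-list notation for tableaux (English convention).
P = [[1, 3, 8], [2], [4], [5], [6], [7]]

After inserting 7: P = [[7]].
After inserting 2: P = [[2], [7]].
After inserting 6: P = [[2, 6], [7]].
After inserting 5: P = [[2, 5], [6], [7]].
After inserting 4: P = [[2, 4], [5], [6], [7]].
After inserting 3: P = [[2, 3], [4], [5], [6], [7]].
After inserting 1: P = [[1, 3], [2], [4], [5], [6], [7]].
After inserting 8: P = [[1, 3, 8], [2], [4], [5], [6], [7]].

So P = [[1, 3, 8], [2], [4], [5], [6], [7]].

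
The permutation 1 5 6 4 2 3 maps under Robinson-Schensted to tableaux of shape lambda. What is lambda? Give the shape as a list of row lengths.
Row-insert each entry into an empty tableau.

After inserting 1: P = [[1]].
After inserting 5: P = [[1, 5]].
After inserting 6: P = [[1, 5, 6]].
After inserting 4: P = [[1, 4, 6], [5]].
After inserting 2: P = [[1, 2, 6], [4], [5]].
After inserting 3: P = [[1, 2, 3], [4, 6], [5]].

The final insertion tableau P = [[1, 2, 3], [4, 6], [5]] has shape [3, 2, 1].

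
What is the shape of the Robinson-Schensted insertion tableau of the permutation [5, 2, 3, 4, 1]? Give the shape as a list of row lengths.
Row-insert each entry into an empty tableau.

After inserting 5: P = [[5]].
After inserting 2: P = [[2], [5]].
After inserting 3: P = [[2, 3], [5]].
After inserting 4: P = [[2, 3, 4], [5]].
After inserting 1: P = [[1, 3, 4], [2], [5]].

The final insertion tableau P = [[1, 3, 4], [2], [5]] has shape [3, 1, 1].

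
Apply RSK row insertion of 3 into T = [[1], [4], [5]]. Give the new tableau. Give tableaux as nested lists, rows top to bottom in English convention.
[[1, 3], [4], [5]]

3 is larger than every entry of row 1, so it is appended to row 1. The new tableau is [[1, 3], [4], [5]].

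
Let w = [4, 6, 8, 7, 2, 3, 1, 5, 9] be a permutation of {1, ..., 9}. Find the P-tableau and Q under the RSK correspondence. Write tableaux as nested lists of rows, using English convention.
P = [[1, 3, 5, 9], [2, 6, 7], [4], [8]], Q = [[1, 2, 3, 9], [4, 6, 8], [5], [7]]

Insert each entry of the permutation into P by Schensted row insertion, recording in Q the position of each new cell.

After inserting 4: P = [[4]].
After inserting 6: P = [[4, 6]].
After inserting 8: P = [[4, 6, 8]].
After inserting 7: P = [[4, 6, 7], [8]].
After inserting 2: P = [[2, 6, 7], [4], [8]].
After inserting 3: P = [[2, 3, 7], [4, 6], [8]].
After inserting 1: P = [[1, 3, 7], [2, 6], [4], [8]].
After inserting 5: P = [[1, 3, 5], [2, 6, 7], [4], [8]].
After inserting 9: P = [[1, 3, 5, 9], [2, 6, 7], [4], [8]].

So P = [[1, 3, 5, 9], [2, 6, 7], [4], [8]], Q = [[1, 2, 3, 9], [4, 6, 8], [5], [7]].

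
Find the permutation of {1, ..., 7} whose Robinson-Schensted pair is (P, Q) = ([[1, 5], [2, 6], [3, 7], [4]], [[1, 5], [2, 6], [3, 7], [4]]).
4 3 2 1 7 6 5

Reverse the RSK construction: for i from n down to 1, find the cell of Q containing i, remove the entry at that cell from P, and reverse-bump it up through P; the value ejected from row 1 is w(i).

Step i=7: Q has 7 at row 3, column 2; remove 7 from row 3 of P and reverse-bump: 7 enters row 2 and ejects 6; 6 enters row 1 and ejects 5. So w(7) = 5. P is now [[1, 6], [2, 7], [3], [4]].
Step i=6: Q has 6 at row 2, column 2; remove 7 from row 2 of P and reverse-bump: 7 enters row 1 and ejects 6. So w(6) = 6. P is now [[1, 7], [2], [3], [4]].
Step i=5: Q has 5 at row 1, column 2; remove that cell from P, ejecting 7. So w(5) = 7. P is now [[1], [2], [3], [4]].
Step i=4: Q has 4 at row 4, column 1; remove 4 from row 4 of P and reverse-bump: 4 enters row 3 and ejects 3; 3 enters row 2 and ejects 2; 2 enters row 1 and ejects 1. So w(4) = 1. P is now [[2], [3], [4]].
Step i=3: Q has 3 at row 3, column 1; remove 4 from row 3 of P and reverse-bump: 4 enters row 2 and ejects 3; 3 enters row 1 and ejects 2. So w(3) = 2. P is now [[3], [4]].
Step i=2: Q has 2 at row 2, column 1; remove 4 from row 2 of P and reverse-bump: 4 enters row 1 and ejects 3. So w(2) = 3. P is now [[4]].
Step i=1: Q has 1 at row 1, column 1; remove that cell from P, ejecting 4. So w(1) = 4. P is now [].

So w = 4 3 2 1 7 6 5.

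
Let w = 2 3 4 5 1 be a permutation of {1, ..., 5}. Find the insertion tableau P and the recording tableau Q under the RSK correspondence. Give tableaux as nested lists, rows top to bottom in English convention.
Insert each entry of the permutation into P by Schensted row insertion, recording in Q the position of each new cell.

After inserting 2: P = [[2]].
After inserting 3: P = [[2, 3]].
After inserting 4: P = [[2, 3, 4]].
After inserting 5: P = [[2, 3, 4, 5]].
After inserting 1: P = [[1, 3, 4, 5], [2]].

So P = [[1, 3, 4, 5], [2]], Q = [[1, 2, 3, 4], [5]].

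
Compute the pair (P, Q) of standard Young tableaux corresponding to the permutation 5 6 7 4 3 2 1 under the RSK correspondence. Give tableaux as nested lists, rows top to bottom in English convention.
P = [[1, 6, 7], [2], [3], [4], [5]], Q = [[1, 2, 3], [4], [5], [6], [7]]

Insert each entry of the permutation into P by Schensted row insertion, recording in Q the position of each new cell.

After inserting 5: P = [[5]].
After inserting 6: P = [[5, 6]].
After inserting 7: P = [[5, 6, 7]].
After inserting 4: P = [[4, 6, 7], [5]].
After inserting 3: P = [[3, 6, 7], [4], [5]].
After inserting 2: P = [[2, 6, 7], [3], [4], [5]].
After inserting 1: P = [[1, 6, 7], [2], [3], [4], [5]].

So P = [[1, 6, 7], [2], [3], [4], [5]], Q = [[1, 2, 3], [4], [5], [6], [7]].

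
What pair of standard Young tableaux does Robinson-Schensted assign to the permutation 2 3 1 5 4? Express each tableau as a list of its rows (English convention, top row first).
Insert each entry of the permutation into P by Schensted row insertion, recording in Q the position of each new cell.

Insert 2: appended to row 1. P = [[2]].
Insert 3: appended to row 1. P = [[2, 3]].
Insert 1: 1 bumps 2 from row 1; 2 starts row 2. P = [[1, 3], [2]].
Insert 5: appended to row 1. P = [[1, 3, 5], [2]].
Insert 4: 4 bumps 5 from row 1; 5 appends to row 2. P = [[1, 3, 4], [2, 5]].

So P = [[1, 3, 4], [2, 5]], Q = [[1, 2, 4], [3, 5]].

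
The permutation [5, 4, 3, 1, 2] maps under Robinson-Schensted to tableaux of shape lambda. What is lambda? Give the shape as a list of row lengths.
RSK row insertion gives P = [[1, 2], [3], [4], [5]], which has shape [2, 1, 1, 1].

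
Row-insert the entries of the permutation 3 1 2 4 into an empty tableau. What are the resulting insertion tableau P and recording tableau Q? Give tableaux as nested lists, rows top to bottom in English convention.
P = [[1, 2, 4], [3]], Q = [[1, 3, 4], [2]]

Insert each entry of the permutation into P by Schensted row insertion, recording in Q the position of each new cell.

After inserting 3: P = [[3]].
After inserting 1: P = [[1], [3]].
After inserting 2: P = [[1, 2], [3]].
After inserting 4: P = [[1, 2, 4], [3]].

So P = [[1, 2, 4], [3]], Q = [[1, 3, 4], [2]].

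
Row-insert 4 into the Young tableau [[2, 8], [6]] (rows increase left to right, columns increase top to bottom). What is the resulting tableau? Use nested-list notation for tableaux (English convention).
In row 1, 4 replaces 8 (the leftmost entry greater than 4); 8 is bumped to row 2. 8 is appended to row 2. The new tableau is [[2, 4], [6, 8]].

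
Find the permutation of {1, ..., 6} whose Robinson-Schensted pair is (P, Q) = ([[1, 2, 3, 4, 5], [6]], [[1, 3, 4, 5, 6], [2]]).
6 1 2 3 4 5

Reverse the RSK construction: for i from n down to 1, find the cell of Q containing i, remove the entry at that cell from P, and reverse-bump it up through P; the value ejected from row 1 is w(i).

Step i=6: Q has 6 at row 1, column 5; remove that cell from P, ejecting 5. So w(6) = 5. P is now [[1, 2, 3, 4], [6]].
Step i=5: Q has 5 at row 1, column 4; remove that cell from P, ejecting 4. So w(5) = 4. P is now [[1, 2, 3], [6]].
Step i=4: Q has 4 at row 1, column 3; remove that cell from P, ejecting 3. So w(4) = 3. P is now [[1, 2], [6]].
Step i=3: Q has 3 at row 1, column 2; remove that cell from P, ejecting 2. So w(3) = 2. P is now [[1], [6]].
Step i=2: Q has 2 at row 2, column 1; remove 6 from row 2 of P and reverse-bump: 6 enters row 1 and ejects 1. So w(2) = 1. P is now [[6]].
Step i=1: Q has 1 at row 1, column 1; remove that cell from P, ejecting 6. So w(1) = 6. P is now [].

So w = 6 1 2 3 4 5.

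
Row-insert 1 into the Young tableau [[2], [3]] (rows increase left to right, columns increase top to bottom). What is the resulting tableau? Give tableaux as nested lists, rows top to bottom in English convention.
In row 1, 1 replaces 2 (the leftmost entry greater than 1); 2 is bumped to row 2. In row 2, 2 replaces 3 (the leftmost entry greater than 2); 3 is bumped to row 3. 3 starts a new row 3. The new tableau is [[1], [2], [3]].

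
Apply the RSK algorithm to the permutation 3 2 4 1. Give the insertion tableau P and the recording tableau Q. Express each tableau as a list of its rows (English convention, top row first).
Insert each entry of the permutation into P by Schensted row insertion, recording in Q the position of each new cell.

Insert 3: appended to row 1. P = [[3]].
Insert 2: 2 bumps 3 from row 1; 3 starts row 2. P = [[2], [3]].
Insert 4: appended to row 1. P = [[2, 4], [3]].
Insert 1: 1 bumps 2 from row 1; 2 bumps 3 from row 2; 3 starts row 3. P = [[1, 4], [2], [3]].

So P = [[1, 4], [2], [3]], Q = [[1, 3], [2], [4]].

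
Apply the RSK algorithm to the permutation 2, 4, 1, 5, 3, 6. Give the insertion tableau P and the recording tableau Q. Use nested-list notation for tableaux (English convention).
Insert each entry of the permutation into P by Schensted row insertion, recording in Q the position of each new cell.

After inserting 2: P = [[2]].
After inserting 4: P = [[2, 4]].
After inserting 1: P = [[1, 4], [2]].
After inserting 5: P = [[1, 4, 5], [2]].
After inserting 3: P = [[1, 3, 5], [2, 4]].
After inserting 6: P = [[1, 3, 5, 6], [2, 4]].

So P = [[1, 3, 5, 6], [2, 4]], Q = [[1, 2, 4, 6], [3, 5]].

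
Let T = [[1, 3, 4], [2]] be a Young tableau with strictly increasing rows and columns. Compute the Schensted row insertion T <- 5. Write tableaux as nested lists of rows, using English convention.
5 is larger than every entry of row 1, so it is appended to row 1. The new tableau is [[1, 3, 4, 5], [2]].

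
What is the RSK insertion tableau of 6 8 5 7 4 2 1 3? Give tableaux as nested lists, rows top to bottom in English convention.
P = [[1, 3], [2, 7], [4, 8], [5], [6]]

After inserting 6: P = [[6]].
After inserting 8: P = [[6, 8]].
After inserting 5: P = [[5, 8], [6]].
After inserting 7: P = [[5, 7], [6, 8]].
After inserting 4: P = [[4, 7], [5, 8], [6]].
After inserting 2: P = [[2, 7], [4, 8], [5], [6]].
After inserting 1: P = [[1, 7], [2, 8], [4], [5], [6]].
After inserting 3: P = [[1, 3], [2, 7], [4, 8], [5], [6]].

So P = [[1, 3], [2, 7], [4, 8], [5], [6]].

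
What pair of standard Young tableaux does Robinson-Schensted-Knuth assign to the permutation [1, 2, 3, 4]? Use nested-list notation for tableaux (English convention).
Insert each entry of the permutation into P by Schensted row insertion, recording in Q the position of each new cell.

Insert 1: appended to row 1. P = [[1]], Q = [[1]].
Insert 2: appended to row 1. P = [[1, 2]], Q = [[1, 2]].
Insert 3: appended to row 1. P = [[1, 2, 3]], Q = [[1, 2, 3]].
Insert 4: appended to row 1. P = [[1, 2, 3, 4]], Q = [[1, 2, 3, 4]].

So P = [[1, 2, 3, 4]], Q = [[1, 2, 3, 4]].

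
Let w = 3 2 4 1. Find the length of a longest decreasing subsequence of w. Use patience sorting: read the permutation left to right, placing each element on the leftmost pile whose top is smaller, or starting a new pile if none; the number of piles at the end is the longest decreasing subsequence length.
3

3: new pile. tops = [3]
2: new pile. tops = [3, 2]
4: onto pile 1 (replacing 3). tops = [4, 2]
1: new pile. tops = [4, 2, 1]

3 piles, so the longest decreasing subsequence has length 3.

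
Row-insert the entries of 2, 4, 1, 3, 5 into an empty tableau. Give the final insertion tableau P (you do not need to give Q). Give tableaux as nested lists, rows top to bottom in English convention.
Insert 2: appended to row 1. P = [[2]].
Insert 4: appended to row 1. P = [[2, 4]].
Insert 1: 1 bumps 2 from row 1; 2 starts row 2. P = [[1, 4], [2]].
Insert 3: 3 bumps 4 from row 1; 4 appends to row 2. P = [[1, 3], [2, 4]].
Insert 5: appended to row 1. P = [[1, 3, 5], [2, 4]].

So P = [[1, 3, 5], [2, 4]].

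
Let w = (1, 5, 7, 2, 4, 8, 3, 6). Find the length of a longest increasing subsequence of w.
4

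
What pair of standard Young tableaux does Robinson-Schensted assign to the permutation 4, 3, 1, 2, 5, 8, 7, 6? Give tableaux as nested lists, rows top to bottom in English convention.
P = [[1, 2, 5, 6], [3, 7], [4, 8]], Q = [[1, 4, 5, 6], [2, 7], [3, 8]]

Insert each entry of the permutation into P by Schensted row insertion, recording in Q the position of each new cell.

After inserting 4: P = [[4]].
After inserting 3: P = [[3], [4]].
After inserting 1: P = [[1], [3], [4]].
After inserting 2: P = [[1, 2], [3], [4]].
After inserting 5: P = [[1, 2, 5], [3], [4]].
After inserting 8: P = [[1, 2, 5, 8], [3], [4]].
After inserting 7: P = [[1, 2, 5, 7], [3, 8], [4]].
After inserting 6: P = [[1, 2, 5, 6], [3, 7], [4, 8]].

So P = [[1, 2, 5, 6], [3, 7], [4, 8]], Q = [[1, 4, 5, 6], [2, 7], [3, 8]].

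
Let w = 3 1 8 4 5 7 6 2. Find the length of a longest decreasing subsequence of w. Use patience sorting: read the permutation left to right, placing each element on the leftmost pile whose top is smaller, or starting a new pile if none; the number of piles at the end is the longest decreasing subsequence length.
4

3: new pile. tops = [3]
1: new pile. tops = [3, 1]
8: onto pile 1 (replacing 3). tops = [8, 1]
4: onto pile 2 (replacing 1). tops = [8, 4]
5: onto pile 2 (replacing 4). tops = [8, 5]
7: onto pile 2 (replacing 5). tops = [8, 7]
6: new pile. tops = [8, 7, 6]
2: new pile. tops = [8, 7, 6, 2]

4 piles, so the longest decreasing subsequence has length 4.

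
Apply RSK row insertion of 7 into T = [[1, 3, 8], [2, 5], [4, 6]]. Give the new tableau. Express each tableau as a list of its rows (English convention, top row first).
In row 1, 7 replaces 8 (the leftmost entry greater than 7); 8 is bumped to row 2. 8 is appended to row 2. The new tableau is [[1, 3, 7], [2, 5, 8], [4, 6]].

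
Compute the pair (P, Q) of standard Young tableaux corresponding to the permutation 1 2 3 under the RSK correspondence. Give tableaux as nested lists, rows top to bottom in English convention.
P = [[1, 2, 3]], Q = [[1, 2, 3]]

Insert each entry of the permutation into P by Schensted row insertion, recording in Q the position of each new cell.

Insert 1: appended to row 1. P = [[1]].
Insert 2: appended to row 1. P = [[1, 2]].
Insert 3: appended to row 1. P = [[1, 2, 3]].

So P = [[1, 2, 3]], Q = [[1, 2, 3]].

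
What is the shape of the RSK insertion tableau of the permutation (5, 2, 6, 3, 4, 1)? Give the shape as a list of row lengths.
Row-insert each entry into an empty tableau.

After inserting 5: P = [[5]].
After inserting 2: P = [[2], [5]].
After inserting 6: P = [[2, 6], [5]].
After inserting 3: P = [[2, 3], [5, 6]].
After inserting 4: P = [[2, 3, 4], [5, 6]].
After inserting 1: P = [[1, 3, 4], [2, 6], [5]].

The final insertion tableau P = [[1, 3, 4], [2, 6], [5]] has shape [3, 2, 1].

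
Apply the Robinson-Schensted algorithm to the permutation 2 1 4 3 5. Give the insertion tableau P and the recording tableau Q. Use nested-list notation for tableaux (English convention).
P = [[1, 3, 5], [2, 4]], Q = [[1, 3, 5], [2, 4]]

Insert each entry of the permutation into P by Schensted row insertion, recording in Q the position of each new cell.

Insert 2: appended to row 1. P = [[2]], Q = [[1]].
Insert 1: 1 bumps 2 from row 1; 2 starts row 2. P = [[1], [2]], Q = [[1], [2]].
Insert 4: appended to row 1. P = [[1, 4], [2]], Q = [[1, 3], [2]].
Insert 3: 3 bumps 4 from row 1; 4 appends to row 2. P = [[1, 3], [2, 4]], Q = [[1, 3], [2, 4]].
Insert 5: appended to row 1. P = [[1, 3, 5], [2, 4]], Q = [[1, 3, 5], [2, 4]].

So P = [[1, 3, 5], [2, 4]], Q = [[1, 3, 5], [2, 4]].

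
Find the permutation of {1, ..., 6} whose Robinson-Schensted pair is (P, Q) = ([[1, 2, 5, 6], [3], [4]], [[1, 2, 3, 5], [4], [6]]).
1 4 5 3 6 2

Reverse the RSK construction: for i from n down to 1, find the cell of Q containing i, remove the entry at that cell from P, and reverse-bump it up through P; the value ejected from row 1 is w(i).

Step i=6: Q has 6 at row 3, column 1; remove 4 from row 3 of P and reverse-bump: 4 enters row 2 and ejects 3; 3 enters row 1 and ejects 2. So w(6) = 2. P is now [[1, 3, 5, 6], [4]].
Step i=5: Q has 5 at row 1, column 4; remove that cell from P, ejecting 6. So w(5) = 6. P is now [[1, 3, 5], [4]].
Step i=4: Q has 4 at row 2, column 1; remove 4 from row 2 of P and reverse-bump: 4 enters row 1 and ejects 3. So w(4) = 3. P is now [[1, 4, 5]].
Step i=3: Q has 3 at row 1, column 3; remove that cell from P, ejecting 5. So w(3) = 5. P is now [[1, 4]].
Step i=2: Q has 2 at row 1, column 2; remove that cell from P, ejecting 4. So w(2) = 4. P is now [[1]].
Step i=1: Q has 1 at row 1, column 1; remove that cell from P, ejecting 1. So w(1) = 1. P is now [].

So w = 1 4 5 3 6 2.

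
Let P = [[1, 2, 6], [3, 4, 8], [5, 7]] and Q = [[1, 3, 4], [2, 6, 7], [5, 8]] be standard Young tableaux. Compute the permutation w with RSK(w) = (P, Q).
Reverse the RSK construction: for i from n down to 1, find the cell of Q containing i, remove the entry at that cell from P, and reverse-bump it up through P; the value ejected from row 1 is w(i).

Step i=8: Q has 8 at row 3, column 2; remove 7 from row 3 of P and reverse-bump: 7 enters row 2 and ejects 4; 4 enters row 1 and ejects 2. So w(8) = 2. P is now [[1, 4, 6], [3, 7, 8], [5]].
Step i=7: Q has 7 at row 2, column 3; remove 8 from row 2 of P and reverse-bump: 8 enters row 1 and ejects 6. So w(7) = 6. P is now [[1, 4, 8], [3, 7], [5]].
Step i=6: Q has 6 at row 2, column 2; remove 7 from row 2 of P and reverse-bump: 7 enters row 1 and ejects 4. So w(6) = 4. P is now [[1, 7, 8], [3], [5]].
Step i=5: Q has 5 at row 3, column 1; remove 5 from row 3 of P and reverse-bump: 5 enters row 2 and ejects 3; 3 enters row 1 and ejects 1. So w(5) = 1. P is now [[3, 7, 8], [5]].
Step i=4: Q has 4 at row 1, column 3; remove that cell from P, ejecting 8. So w(4) = 8. P is now [[3, 7], [5]].
Step i=3: Q has 3 at row 1, column 2; remove that cell from P, ejecting 7. So w(3) = 7. P is now [[3], [5]].
Step i=2: Q has 2 at row 2, column 1; remove 5 from row 2 of P and reverse-bump: 5 enters row 1 and ejects 3. So w(2) = 3. P is now [[5]].
Step i=1: Q has 1 at row 1, column 1; remove that cell from P, ejecting 5. So w(1) = 5. P is now [].

So w = 5 3 7 8 1 4 6 2.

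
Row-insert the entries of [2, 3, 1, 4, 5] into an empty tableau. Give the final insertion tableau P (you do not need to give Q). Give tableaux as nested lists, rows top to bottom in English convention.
Insert 2: appended to row 1. P = [[2]].
Insert 3: appended to row 1. P = [[2, 3]].
Insert 1: 1 bumps 2 from row 1; 2 starts row 2. P = [[1, 3], [2]].
Insert 4: appended to row 1. P = [[1, 3, 4], [2]].
Insert 5: appended to row 1. P = [[1, 3, 4, 5], [2]].

So P = [[1, 3, 4, 5], [2]].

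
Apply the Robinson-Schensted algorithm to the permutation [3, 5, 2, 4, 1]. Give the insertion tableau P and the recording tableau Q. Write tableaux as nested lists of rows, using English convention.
P = [[1, 4], [2, 5], [3]], Q = [[1, 2], [3, 4], [5]]

Insert each entry of the permutation into P by Schensted row insertion, recording in Q the position of each new cell.

Insert 3: appended to row 1. P = [[3]].
Insert 5: appended to row 1. P = [[3, 5]].
Insert 2: 2 bumps 3 from row 1; 3 starts row 2. P = [[2, 5], [3]].
Insert 4: 4 bumps 5 from row 1; 5 appends to row 2. P = [[2, 4], [3, 5]].
Insert 1: 1 bumps 2 from row 1; 2 bumps 3 from row 2; 3 starts row 3. P = [[1, 4], [2, 5], [3]].

So P = [[1, 4], [2, 5], [3]], Q = [[1, 2], [3, 4], [5]].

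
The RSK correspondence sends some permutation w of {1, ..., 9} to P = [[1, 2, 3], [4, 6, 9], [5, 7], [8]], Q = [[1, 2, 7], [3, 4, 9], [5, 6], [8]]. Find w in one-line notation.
5 8 4 7 1 6 9 2 3

Reverse the RSK construction: for i from n down to 1, find the cell of Q containing i, remove the entry at that cell from P, and reverse-bump it up through P; the value ejected from row 1 is w(i).

Step i=9: Q has 9 at row 2, column 3; remove 9 from row 2 of P and reverse-bump: 9 enters row 1 and ejects 3. So w(9) = 3. P is now [[1, 2, 9], [4, 6], [5, 7], [8]].
Step i=8: Q has 8 at row 4, column 1; remove 8 from row 4 of P and reverse-bump: 8 enters row 3 and ejects 7; 7 enters row 2 and ejects 6; 6 enters row 1 and ejects 2. So w(8) = 2. P is now [[1, 6, 9], [4, 7], [5, 8]].
Step i=7: Q has 7 at row 1, column 3; remove that cell from P, ejecting 9. So w(7) = 9. P is now [[1, 6], [4, 7], [5, 8]].
Step i=6: Q has 6 at row 3, column 2; remove 8 from row 3 of P and reverse-bump: 8 enters row 2 and ejects 7; 7 enters row 1 and ejects 6. So w(6) = 6. P is now [[1, 7], [4, 8], [5]].
Step i=5: Q has 5 at row 3, column 1; remove 5 from row 3 of P and reverse-bump: 5 enters row 2 and ejects 4; 4 enters row 1 and ejects 1. So w(5) = 1. P is now [[4, 7], [5, 8]].
Step i=4: Q has 4 at row 2, column 2; remove 8 from row 2 of P and reverse-bump: 8 enters row 1 and ejects 7. So w(4) = 7. P is now [[4, 8], [5]].
Step i=3: Q has 3 at row 2, column 1; remove 5 from row 2 of P and reverse-bump: 5 enters row 1 and ejects 4. So w(3) = 4. P is now [[5, 8]].
Step i=2: Q has 2 at row 1, column 2; remove that cell from P, ejecting 8. So w(2) = 8. P is now [[5]].
Step i=1: Q has 1 at row 1, column 1; remove that cell from P, ejecting 5. So w(1) = 5. P is now [].

So w = 5 8 4 7 1 6 9 2 3.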